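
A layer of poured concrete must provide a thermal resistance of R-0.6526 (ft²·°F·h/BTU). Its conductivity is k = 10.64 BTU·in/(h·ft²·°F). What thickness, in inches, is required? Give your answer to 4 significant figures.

L = R × k = 0.6526 × 10.64 = 6.9437 in

6.944 in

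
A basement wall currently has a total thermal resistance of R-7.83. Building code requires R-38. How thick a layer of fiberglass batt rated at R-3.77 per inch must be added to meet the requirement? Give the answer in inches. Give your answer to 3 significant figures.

8.00 in

ΔR = 38 − 7.83 = 30.17 ft²·°F·h/BTU
L = ΔR / (R/in) = 30.17/3.77 = 8.003 in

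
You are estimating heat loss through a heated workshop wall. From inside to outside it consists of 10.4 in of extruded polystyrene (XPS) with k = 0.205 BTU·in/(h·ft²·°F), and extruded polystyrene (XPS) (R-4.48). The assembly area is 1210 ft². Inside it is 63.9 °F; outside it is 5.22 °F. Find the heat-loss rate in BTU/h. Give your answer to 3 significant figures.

1290 BTU/h

10.4/0.205 = 50.73
R_total = 50.73 + 4.48 = 55.21 ft²·°F·h/BTU
Q = A·ΔT/R = 1210 × (63.9 − 5.22) / 55.21 = 1286 BTU/h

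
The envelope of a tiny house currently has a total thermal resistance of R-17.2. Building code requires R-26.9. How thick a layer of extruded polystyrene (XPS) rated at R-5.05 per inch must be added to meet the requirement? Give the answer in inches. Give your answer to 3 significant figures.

1.92 in

ΔR = 26.9 − 17.2 = 9.7 ft²·°F·h/BTU
L = ΔR / (R/in) = 9.7/5.05 = 1.921 in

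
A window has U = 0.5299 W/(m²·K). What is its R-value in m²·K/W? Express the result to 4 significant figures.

R = 1/U = 1/0.5299 = 1.8871

1.887 m²·K/W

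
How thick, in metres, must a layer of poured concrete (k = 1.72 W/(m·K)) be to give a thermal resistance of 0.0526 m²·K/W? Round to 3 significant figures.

0.0905 m

L = R·k = 0.0526 × 1.72 = 0.09047 m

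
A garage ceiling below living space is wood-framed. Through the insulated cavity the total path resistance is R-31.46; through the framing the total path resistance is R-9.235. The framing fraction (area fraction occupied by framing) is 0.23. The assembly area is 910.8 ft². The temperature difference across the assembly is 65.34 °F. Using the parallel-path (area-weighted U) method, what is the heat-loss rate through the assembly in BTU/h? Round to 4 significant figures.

U_eff = 0.77/31.46 + 0.23/9.235 = 0.024476 + 0.024905 = 0.049381
R_eff = 1/U_eff = 20.251 ft²·°F·h/BTU
Q = 910.8 × 65.34 / 20.251 = 2938.7 BTU/h

2939 BTU/h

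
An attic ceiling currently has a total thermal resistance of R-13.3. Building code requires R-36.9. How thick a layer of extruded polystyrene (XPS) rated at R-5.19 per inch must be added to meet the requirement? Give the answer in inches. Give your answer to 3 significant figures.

4.55 in

ΔR = 36.9 − 13.3 = 23.6 ft²·°F·h/BTU
L = ΔR / (R/in) = 23.6/5.19 = 4.547 in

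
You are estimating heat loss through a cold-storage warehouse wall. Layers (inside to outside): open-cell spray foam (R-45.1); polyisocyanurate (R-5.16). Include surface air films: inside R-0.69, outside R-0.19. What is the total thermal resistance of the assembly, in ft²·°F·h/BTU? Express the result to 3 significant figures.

51.1 ft²·°F·h/BTU

R_total = 0.69 + 45.1 + 5.16 + 0.19 = 51.14 ft²·°F·h/BTU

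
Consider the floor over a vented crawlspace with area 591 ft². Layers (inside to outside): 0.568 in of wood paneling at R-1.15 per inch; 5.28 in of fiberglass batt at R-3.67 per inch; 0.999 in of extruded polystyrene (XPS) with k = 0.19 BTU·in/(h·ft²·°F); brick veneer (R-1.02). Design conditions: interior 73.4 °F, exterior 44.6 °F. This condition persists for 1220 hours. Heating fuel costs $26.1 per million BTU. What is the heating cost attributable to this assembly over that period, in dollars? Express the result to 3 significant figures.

20.6 dollars

0.568 × 1.15 = 0.6532
5.28 × 3.67 = 19.38
0.999/0.19 = 5.258
R_total = 0.6532 + 19.38 + 5.258 + 1.02 = 26.31 ft²·°F·h/BTU
Q = 591 × (73.4 − 44.6) / 26.31 = 647 BTU/h
E = 647 × 1220 = 789300 BTU
Cost = 789300/10⁶ × 26.1 = $20.6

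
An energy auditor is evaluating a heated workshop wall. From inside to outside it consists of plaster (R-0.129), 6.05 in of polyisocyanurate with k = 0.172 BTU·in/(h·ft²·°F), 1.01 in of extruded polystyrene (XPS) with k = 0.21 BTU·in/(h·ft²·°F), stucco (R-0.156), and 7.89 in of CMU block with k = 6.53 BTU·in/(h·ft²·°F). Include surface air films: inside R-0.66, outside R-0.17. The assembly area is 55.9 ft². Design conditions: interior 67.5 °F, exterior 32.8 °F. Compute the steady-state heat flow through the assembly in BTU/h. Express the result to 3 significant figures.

45.8 BTU/h

6.05/0.172 = 35.17
1.01/0.21 = 4.81
7.89/6.53 = 1.208
R_total = 0.66 + 0.129 + 35.17 + 4.81 + 0.156 + 1.208 + 0.17 = 42.31 ft²·°F·h/BTU
Q = A·ΔT/R = 55.9 × (67.5 − 32.8) / 42.31 = 45.85 BTU/h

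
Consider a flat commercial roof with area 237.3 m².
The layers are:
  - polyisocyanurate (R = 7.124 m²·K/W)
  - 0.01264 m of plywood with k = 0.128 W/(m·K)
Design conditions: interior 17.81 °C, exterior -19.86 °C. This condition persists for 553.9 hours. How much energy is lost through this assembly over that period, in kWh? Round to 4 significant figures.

685.5 kWh

0.01264/0.128 = 0.09875
R_total = 7.124 + 0.09875 = 7.2227 m²·K/W
Q = 237.3 × (17.81 − (-19.86)) / 7.2227 = 1237.6 W
E = 1237.6 W × 553.9 h / 1000 = 685.52 kWh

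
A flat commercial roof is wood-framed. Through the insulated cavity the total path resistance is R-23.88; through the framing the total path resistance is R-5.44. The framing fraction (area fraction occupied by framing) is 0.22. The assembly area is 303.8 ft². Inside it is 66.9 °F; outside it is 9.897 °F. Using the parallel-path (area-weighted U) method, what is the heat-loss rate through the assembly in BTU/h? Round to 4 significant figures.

U_eff = 0.78/23.88 + 0.22/5.44 = 0.032663 + 0.040441 = 0.073104
R_eff = 1/U_eff = 13.679 ft²·°F·h/BTU
Q = 303.8 × (66.9 − 9.897) / 13.679 = 1266 BTU/h

1266 BTU/h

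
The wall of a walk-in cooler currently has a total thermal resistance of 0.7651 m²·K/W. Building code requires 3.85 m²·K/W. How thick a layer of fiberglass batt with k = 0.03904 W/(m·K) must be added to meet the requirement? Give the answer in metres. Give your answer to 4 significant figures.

ΔR = 3.85 − 0.7651 = 3.0849 m²·K/W
L = ΔR × k = 3.0849 × 0.03904 = 0.12043 m

0.1204 m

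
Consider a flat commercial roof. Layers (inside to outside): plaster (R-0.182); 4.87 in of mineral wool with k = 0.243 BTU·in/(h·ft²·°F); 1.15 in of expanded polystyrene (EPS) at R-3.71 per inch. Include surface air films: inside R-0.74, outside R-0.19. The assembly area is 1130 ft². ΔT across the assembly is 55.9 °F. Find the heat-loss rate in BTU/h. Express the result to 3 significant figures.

4.87/0.243 = 20.04
1.15 × 3.71 = 4.266
R_total = 0.74 + 0.182 + 20.04 + 4.266 + 0.19 = 25.42 ft²·°F·h/BTU
Q = A·ΔT/R = 1130 × 55.9 / 25.42 = 2485 BTU/h

2480 BTU/h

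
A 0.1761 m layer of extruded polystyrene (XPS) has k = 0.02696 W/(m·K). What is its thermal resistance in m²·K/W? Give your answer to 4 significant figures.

6.532 m²·K/W

R = L/k = 0.1761/0.02696 = 6.5319 m²·K/W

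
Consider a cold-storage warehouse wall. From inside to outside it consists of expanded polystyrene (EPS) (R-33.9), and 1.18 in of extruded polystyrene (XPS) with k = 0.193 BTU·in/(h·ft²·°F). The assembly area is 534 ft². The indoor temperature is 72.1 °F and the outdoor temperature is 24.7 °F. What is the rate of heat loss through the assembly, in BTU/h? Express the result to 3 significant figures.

633 BTU/h

1.18/0.193 = 6.114
R_total = 33.9 + 6.114 = 40.01 ft²·°F·h/BTU
Q = A·ΔT/R = 534 × (72.1 − 24.7) / 40.01 = 632.6 BTU/h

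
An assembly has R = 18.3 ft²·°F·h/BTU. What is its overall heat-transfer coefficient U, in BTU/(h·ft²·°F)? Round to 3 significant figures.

0.0546 BTU/(h·ft²·°F)

U = 1/R = 1/18.3 = 0.05464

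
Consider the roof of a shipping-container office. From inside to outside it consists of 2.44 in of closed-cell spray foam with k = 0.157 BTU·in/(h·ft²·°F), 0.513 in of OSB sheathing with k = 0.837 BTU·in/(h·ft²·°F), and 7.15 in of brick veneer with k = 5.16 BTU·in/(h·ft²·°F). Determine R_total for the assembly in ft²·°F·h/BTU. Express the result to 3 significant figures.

17.5 ft²·°F·h/BTU

2.44/0.157 = 15.54
0.513/0.837 = 0.6129
7.15/5.16 = 1.386
R_total = 15.54 + 0.6129 + 1.386 = 17.54 ft²·°F·h/BTU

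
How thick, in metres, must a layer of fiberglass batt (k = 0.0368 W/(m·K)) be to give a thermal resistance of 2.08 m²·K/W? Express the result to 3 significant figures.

0.0765 m

L = R·k = 2.08 × 0.0368 = 0.07654 m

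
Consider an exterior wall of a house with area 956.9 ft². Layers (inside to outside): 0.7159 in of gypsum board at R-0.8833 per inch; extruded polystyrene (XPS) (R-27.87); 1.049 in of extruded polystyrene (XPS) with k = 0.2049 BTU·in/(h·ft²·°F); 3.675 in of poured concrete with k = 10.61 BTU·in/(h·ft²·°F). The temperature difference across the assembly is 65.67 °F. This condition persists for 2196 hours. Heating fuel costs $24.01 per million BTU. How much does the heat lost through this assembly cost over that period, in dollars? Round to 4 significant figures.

0.7159 × 0.8833 = 0.63235
1.049/0.2049 = 5.1196
3.675/10.61 = 0.34637
R_total = 0.63235 + 27.87 + 5.1196 + 0.34637 = 33.968 ft²·°F·h/BTU
Q = 956.9 × 65.67 / 33.968 = 1849.9 BTU/h
E = 1849.9 × 2196 = 4062500 BTU
Cost = 4062500/10⁶ × 24.01 = $97.54

97.54 dollars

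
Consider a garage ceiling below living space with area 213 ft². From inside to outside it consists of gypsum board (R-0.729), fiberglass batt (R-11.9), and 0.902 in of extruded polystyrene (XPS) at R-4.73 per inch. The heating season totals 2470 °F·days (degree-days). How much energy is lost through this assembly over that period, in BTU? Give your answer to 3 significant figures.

747000 BTU

0.902 × 4.73 = 4.266
R_total = 0.729 + 11.9 + 4.266 = 16.9 ft²·°F·h/BTU
E = A × HDD × 24 / R = 213 × 2470 × 24 / 16.9 = 747300 BTU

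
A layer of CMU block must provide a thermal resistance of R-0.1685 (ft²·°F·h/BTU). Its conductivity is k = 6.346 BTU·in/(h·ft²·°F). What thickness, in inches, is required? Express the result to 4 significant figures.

1.069 in

L = R × k = 0.1685 × 6.346 = 1.0693 in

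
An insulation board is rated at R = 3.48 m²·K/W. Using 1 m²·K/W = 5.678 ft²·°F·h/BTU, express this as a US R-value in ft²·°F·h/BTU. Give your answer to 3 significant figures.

19.8 ft²·°F·h/BTU

R_US = 3.48 × 5.678 = 19.76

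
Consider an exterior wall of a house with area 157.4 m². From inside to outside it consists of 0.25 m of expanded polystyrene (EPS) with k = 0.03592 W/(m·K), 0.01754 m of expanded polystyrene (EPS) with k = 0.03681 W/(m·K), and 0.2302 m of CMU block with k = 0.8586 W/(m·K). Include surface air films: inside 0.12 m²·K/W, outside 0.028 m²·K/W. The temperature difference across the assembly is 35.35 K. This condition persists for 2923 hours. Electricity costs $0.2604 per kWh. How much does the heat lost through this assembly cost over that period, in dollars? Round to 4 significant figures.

539.3 dollars

0.25/0.03592 = 6.9599
0.01754/0.03681 = 0.4765
0.2302/0.8586 = 0.26811
R_total = 0.12 + 6.9599 + 0.4765 + 0.26811 + 0.028 = 7.8525 m²·K/W
Q = 157.4 × 35.35 / 7.8525 = 708.57 W
E = 708.57 W × 2923 h / 1000 = 2071.2 kWh
Cost = 2071.2 × 0.2604 = $539.33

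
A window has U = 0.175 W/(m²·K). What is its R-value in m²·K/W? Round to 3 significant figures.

5.71 m²·K/W

R = 1/U = 1/0.175 = 5.714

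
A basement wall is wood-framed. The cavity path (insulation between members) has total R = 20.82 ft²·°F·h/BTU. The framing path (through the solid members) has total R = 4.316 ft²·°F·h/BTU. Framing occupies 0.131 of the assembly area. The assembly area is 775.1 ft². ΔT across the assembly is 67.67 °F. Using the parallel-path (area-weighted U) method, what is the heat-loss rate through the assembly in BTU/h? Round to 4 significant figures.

U_eff = 0.869/20.82 + 0.131/4.316 = 0.041739 + 0.030352 = 0.072091
R_eff = 1/U_eff = 13.871 ft²·°F·h/BTU
Q = 775.1 × 67.67 / 13.871 = 3781.2 BTU/h

3781 BTU/h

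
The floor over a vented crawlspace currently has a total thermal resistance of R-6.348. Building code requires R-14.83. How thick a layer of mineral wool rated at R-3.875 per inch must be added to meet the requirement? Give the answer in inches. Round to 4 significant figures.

ΔR = 14.83 − 6.348 = 8.482 ft²·°F·h/BTU
L = ΔR / (R/in) = 8.482/3.875 = 2.1889 in

2.189 in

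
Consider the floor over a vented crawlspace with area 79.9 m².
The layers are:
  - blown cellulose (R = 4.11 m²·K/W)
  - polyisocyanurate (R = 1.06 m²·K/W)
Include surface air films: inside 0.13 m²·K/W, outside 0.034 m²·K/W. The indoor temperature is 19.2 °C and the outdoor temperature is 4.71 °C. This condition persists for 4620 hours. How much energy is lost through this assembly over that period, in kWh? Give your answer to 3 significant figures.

1000 kWh

R_total = 0.13 + 4.11 + 1.06 + 0.034 = 5.334 m²·K/W
Q = 79.9 × (19.2 − 4.71) / 5.334 = 217.1 W
E = 217.1 W × 4620 h / 1000 = 1003 kWh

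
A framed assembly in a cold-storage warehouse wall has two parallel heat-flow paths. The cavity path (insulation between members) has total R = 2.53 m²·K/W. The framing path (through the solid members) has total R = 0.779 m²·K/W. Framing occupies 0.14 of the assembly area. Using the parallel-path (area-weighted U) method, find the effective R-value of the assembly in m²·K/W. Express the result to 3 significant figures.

1.92 m²·K/W

U_eff = 0.86/2.53 + 0.14/0.779 = 0.3399 + 0.1797 = 0.5196
R_eff = 1/U_eff = 1.924 m²·K/W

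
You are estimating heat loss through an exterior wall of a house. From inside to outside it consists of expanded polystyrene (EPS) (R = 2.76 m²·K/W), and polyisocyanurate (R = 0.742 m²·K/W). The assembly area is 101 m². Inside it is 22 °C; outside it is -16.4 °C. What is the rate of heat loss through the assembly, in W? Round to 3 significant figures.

R_total = 2.76 + 0.742 = 3.502 m²·K/W
Q = A·ΔT/R = 101 × (22 − (-16.4)) / 3.502 = 1107 W

1110 W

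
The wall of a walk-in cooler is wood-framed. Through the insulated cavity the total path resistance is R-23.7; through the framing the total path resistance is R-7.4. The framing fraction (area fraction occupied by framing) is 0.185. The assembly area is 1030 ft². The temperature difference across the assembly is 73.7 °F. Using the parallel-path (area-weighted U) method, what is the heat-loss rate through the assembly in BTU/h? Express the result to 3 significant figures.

U_eff = 0.815/23.7 + 0.185/7.4 = 0.03439 + 0.025 = 0.05939
R_eff = 1/U_eff = 16.84 ft²·°F·h/BTU
Q = 1030 × 73.7 / 16.84 = 4508 BTU/h

4510 BTU/h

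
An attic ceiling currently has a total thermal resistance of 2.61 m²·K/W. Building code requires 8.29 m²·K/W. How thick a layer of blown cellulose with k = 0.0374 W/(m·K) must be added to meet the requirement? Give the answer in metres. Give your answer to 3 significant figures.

ΔR = 8.29 − 2.61 = 5.68 m²·K/W
L = ΔR × k = 5.68 × 0.0374 = 0.2124 m

0.212 m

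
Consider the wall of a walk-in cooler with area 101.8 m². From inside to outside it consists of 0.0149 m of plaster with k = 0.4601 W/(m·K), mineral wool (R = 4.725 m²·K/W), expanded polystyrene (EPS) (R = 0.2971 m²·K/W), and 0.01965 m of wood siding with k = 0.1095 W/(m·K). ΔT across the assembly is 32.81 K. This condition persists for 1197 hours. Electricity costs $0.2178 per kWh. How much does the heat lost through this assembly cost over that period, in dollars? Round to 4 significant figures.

0.0149/0.4601 = 0.032384
0.01965/0.1095 = 0.17945
R_total = 0.032384 + 4.725 + 0.2971 + 0.17945 = 5.2339 m²·K/W
Q = 101.8 × 32.81 / 5.2339 = 638.15 W
E = 638.15 W × 1197 h / 1000 = 763.87 kWh
Cost = 763.87 × 0.2178 = $166.37

166.4 dollars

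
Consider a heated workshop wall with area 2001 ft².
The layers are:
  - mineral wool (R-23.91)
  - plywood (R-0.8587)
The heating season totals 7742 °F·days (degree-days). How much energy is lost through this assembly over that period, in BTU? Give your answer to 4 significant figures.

R_total = 23.91 + 0.8587 = 24.769 ft²·°F·h/BTU
E = A × HDD × 24 / R = 2001 × 7742 × 24 / 24.769 = 15011000 BTU

15010000 BTU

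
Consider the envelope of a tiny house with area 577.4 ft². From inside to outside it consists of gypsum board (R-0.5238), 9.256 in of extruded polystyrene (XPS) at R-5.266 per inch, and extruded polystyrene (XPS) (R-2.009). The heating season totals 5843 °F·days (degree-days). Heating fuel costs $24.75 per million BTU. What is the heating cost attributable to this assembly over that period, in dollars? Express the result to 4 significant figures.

39.08 dollars

9.256 × 5.266 = 48.742
R_total = 0.5238 + 48.742 + 2.009 = 51.275 ft²·°F·h/BTU
E = A × HDD × 24 / R = 577.4 × 5843 × 24 / 51.275 = 1579100 BTU
Cost = 1579100/10⁶ × 24.75 = $39.084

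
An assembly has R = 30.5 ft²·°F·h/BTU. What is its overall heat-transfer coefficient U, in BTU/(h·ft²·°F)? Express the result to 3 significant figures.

U = 1/R = 1/30.5 = 0.03279

0.0328 BTU/(h·ft²·°F)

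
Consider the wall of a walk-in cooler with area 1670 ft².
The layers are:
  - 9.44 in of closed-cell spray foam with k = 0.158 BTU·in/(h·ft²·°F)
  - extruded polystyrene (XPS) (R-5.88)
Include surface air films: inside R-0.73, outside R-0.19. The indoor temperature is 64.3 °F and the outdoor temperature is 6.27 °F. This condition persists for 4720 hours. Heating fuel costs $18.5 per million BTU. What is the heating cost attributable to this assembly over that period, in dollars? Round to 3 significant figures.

127 dollars

9.44/0.158 = 59.75
R_total = 0.73 + 59.75 + 5.88 + 0.19 = 66.55 ft²·°F·h/BTU
Q = 1670 × (64.3 − 6.27) / 66.55 = 1456 BTU/h
E = 1456 × 4720 = 6874000 BTU
Cost = 6874000/10⁶ × 18.5 = $127.2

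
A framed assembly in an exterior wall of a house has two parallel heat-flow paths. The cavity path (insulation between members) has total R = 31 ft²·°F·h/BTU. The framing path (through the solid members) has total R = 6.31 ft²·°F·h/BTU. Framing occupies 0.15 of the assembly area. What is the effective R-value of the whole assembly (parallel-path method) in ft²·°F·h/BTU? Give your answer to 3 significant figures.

U_eff = 0.85/31 + 0.15/6.31 = 0.02742 + 0.02377 = 0.05119
R_eff = 1/U_eff = 19.53 ft²·°F·h/BTU

19.5 ft²·°F·h/BTU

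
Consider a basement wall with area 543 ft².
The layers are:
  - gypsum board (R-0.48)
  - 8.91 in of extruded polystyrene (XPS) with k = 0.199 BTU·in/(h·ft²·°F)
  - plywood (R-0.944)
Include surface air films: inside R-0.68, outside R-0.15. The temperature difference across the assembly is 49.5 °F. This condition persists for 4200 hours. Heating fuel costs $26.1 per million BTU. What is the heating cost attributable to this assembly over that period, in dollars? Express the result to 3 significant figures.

62.7 dollars

8.91/0.199 = 44.77
R_total = 0.68 + 0.48 + 44.77 + 0.944 + 0.15 = 47.03 ft²·°F·h/BTU
Q = 543 × 49.5 / 47.03 = 571.5 BTU/h
E = 571.5 × 4200 = 2400000 BTU
Cost = 2400000/10⁶ × 26.1 = $62.65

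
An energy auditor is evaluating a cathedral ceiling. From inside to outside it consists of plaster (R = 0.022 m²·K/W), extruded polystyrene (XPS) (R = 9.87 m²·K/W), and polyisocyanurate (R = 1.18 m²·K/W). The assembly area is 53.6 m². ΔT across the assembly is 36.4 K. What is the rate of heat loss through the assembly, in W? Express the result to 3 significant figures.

R_total = 0.022 + 9.87 + 1.18 = 11.07 m²·K/W
Q = A·ΔT/R = 53.6 × 36.4 / 11.07 = 176.2 W

176 W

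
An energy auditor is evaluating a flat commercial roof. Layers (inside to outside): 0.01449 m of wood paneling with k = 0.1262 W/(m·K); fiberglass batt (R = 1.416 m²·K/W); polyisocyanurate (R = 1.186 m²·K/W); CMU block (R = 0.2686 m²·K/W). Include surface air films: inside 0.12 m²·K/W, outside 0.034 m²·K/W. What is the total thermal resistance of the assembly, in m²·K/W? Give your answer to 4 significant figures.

3.139 m²·K/W

0.01449/0.1262 = 0.11482
R_total = 0.12 + 0.11482 + 1.416 + 1.186 + 0.2686 + 0.034 = 3.1394 m²·K/W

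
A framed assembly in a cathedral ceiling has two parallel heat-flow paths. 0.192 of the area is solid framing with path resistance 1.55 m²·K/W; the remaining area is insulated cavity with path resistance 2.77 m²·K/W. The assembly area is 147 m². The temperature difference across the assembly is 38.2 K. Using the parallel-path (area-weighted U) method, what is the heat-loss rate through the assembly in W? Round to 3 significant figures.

2330 W

U_eff = 0.808/2.77 + 0.192/1.55 = 0.2917 + 0.1239 = 0.4156
R_eff = 1/U_eff = 2.406 m²·K/W
Q = 147 × 38.2 / 2.406 = 2334 W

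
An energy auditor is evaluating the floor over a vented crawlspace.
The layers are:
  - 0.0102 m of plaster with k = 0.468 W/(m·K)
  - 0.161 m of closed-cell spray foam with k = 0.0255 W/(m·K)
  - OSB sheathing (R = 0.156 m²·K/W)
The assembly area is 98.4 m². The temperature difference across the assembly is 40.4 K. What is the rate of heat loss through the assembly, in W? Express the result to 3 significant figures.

0.0102/0.468 = 0.02179
0.161/0.0255 = 6.314
R_total = 0.02179 + 6.314 + 0.156 = 6.492 m²·K/W
Q = A·ΔT/R = 98.4 × 40.4 / 6.492 = 612.4 W

612 W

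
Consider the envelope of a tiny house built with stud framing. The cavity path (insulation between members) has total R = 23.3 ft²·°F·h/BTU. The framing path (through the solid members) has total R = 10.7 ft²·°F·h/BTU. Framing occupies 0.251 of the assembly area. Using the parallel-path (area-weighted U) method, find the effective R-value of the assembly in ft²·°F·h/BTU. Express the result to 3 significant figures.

18.0 ft²·°F·h/BTU

U_eff = 0.749/23.3 + 0.251/10.7 = 0.03215 + 0.02346 = 0.0556
R_eff = 1/U_eff = 17.98 ft²·°F·h/BTU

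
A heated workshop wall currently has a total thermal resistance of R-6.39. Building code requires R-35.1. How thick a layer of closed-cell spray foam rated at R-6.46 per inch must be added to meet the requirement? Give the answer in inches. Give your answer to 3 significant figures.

4.44 in

ΔR = 35.1 − 6.39 = 28.71 ft²·°F·h/BTU
L = ΔR / (R/in) = 28.71/6.46 = 4.444 in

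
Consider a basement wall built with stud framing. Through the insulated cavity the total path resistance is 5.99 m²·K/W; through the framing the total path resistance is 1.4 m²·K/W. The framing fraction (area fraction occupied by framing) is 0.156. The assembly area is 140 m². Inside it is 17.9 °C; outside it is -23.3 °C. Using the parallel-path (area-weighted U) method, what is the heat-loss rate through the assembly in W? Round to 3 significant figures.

U_eff = 0.844/5.99 + 0.156/1.4 = 0.1409 + 0.1114 = 0.2523
R_eff = 1/U_eff = 3.963 m²·K/W
Q = 140 × (17.9 − (-23.3)) / 3.963 = 1455 W

1460 W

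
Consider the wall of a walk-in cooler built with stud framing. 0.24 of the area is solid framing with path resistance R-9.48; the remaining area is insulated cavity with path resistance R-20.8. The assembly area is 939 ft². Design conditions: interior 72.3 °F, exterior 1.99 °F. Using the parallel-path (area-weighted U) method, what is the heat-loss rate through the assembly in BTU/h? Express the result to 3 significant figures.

4080 BTU/h

U_eff = 0.76/20.8 + 0.24/9.48 = 0.03654 + 0.02532 = 0.06185
R_eff = 1/U_eff = 16.17 ft²·°F·h/BTU
Q = 939 × (72.3 − 1.99) / 16.17 = 4084 BTU/h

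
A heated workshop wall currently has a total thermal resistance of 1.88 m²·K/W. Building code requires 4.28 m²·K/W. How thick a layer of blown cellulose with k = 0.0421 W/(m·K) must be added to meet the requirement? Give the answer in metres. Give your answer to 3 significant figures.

ΔR = 4.28 − 1.88 = 2.4 m²·K/W
L = ΔR × k = 2.4 × 0.0421 = 0.101 m

0.101 m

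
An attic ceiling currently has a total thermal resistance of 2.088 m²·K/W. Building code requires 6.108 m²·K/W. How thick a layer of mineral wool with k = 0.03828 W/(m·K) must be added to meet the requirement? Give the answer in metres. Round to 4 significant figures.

ΔR = 6.108 − 2.088 = 4.02 m²·K/W
L = ΔR × k = 4.02 × 0.03828 = 0.15389 m

0.1539 m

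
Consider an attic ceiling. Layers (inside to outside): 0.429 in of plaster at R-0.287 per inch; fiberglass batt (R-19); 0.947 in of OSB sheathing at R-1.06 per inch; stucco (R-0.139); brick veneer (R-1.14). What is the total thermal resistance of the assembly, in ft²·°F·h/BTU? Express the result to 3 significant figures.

0.429 × 0.287 = 0.1231
0.947 × 1.06 = 1.004
R_total = 0.1231 + 19 + 1.004 + 0.139 + 1.14 = 21.41 ft²·°F·h/BTU

21.4 ft²·°F·h/BTU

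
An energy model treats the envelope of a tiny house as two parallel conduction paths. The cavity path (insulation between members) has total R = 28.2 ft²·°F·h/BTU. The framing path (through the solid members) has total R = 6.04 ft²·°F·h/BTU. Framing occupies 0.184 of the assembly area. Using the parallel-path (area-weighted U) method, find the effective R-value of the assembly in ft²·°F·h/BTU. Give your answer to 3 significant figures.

16.8 ft²·°F·h/BTU

U_eff = 0.816/28.2 + 0.184/6.04 = 0.02894 + 0.03046 = 0.0594
R_eff = 1/U_eff = 16.84 ft²·°F·h/BTU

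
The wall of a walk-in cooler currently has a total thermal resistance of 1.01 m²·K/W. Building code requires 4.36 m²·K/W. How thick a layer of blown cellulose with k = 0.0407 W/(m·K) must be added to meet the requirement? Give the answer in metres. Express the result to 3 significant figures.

ΔR = 4.36 − 1.01 = 3.35 m²·K/W
L = ΔR × k = 3.35 × 0.0407 = 0.1363 m

0.136 m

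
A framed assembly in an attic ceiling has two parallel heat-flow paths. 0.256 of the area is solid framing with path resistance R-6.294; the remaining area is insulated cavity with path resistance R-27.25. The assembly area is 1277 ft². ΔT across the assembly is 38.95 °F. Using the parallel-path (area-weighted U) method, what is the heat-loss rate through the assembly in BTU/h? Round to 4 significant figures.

U_eff = 0.744/27.25 + 0.256/6.294 = 0.027303 + 0.040674 = 0.067976
R_eff = 1/U_eff = 14.711 ft²·°F·h/BTU
Q = 1277 × 38.95 / 14.711 = 3381.1 BTU/h

3381 BTU/h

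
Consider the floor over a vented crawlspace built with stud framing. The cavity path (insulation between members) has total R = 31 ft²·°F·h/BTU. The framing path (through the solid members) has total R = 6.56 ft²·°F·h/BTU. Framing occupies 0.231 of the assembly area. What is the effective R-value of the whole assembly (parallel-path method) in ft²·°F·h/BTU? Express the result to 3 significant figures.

16.7 ft²·°F·h/BTU

U_eff = 0.769/31 + 0.231/6.56 = 0.02481 + 0.03521 = 0.06002
R_eff = 1/U_eff = 16.66 ft²·°F·h/BTU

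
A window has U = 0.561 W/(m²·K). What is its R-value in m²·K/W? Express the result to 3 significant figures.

R = 1/U = 1/0.561 = 1.783

1.78 m²·K/W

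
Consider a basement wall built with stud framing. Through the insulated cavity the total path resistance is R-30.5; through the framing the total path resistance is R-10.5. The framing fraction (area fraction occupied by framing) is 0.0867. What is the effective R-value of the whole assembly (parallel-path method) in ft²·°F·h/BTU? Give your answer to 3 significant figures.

26.2 ft²·°F·h/BTU

U_eff = 0.9133/30.5 + 0.0867/10.5 = 0.02994 + 0.008257 = 0.0382
R_eff = 1/U_eff = 26.18 ft²·°F·h/BTU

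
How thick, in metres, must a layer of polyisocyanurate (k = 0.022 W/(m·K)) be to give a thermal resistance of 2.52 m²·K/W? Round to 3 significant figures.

0.0554 m

L = R·k = 2.52 × 0.022 = 0.05544 m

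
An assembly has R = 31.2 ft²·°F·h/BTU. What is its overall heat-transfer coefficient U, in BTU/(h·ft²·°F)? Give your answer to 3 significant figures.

0.0321 BTU/(h·ft²·°F)

U = 1/R = 1/31.2 = 0.03205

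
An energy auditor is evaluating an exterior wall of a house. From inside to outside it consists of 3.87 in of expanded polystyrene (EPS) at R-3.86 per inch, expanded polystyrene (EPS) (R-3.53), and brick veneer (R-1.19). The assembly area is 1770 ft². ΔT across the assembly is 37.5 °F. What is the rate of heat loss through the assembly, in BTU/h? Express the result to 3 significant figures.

3380 BTU/h

3.87 × 3.86 = 14.94
R_total = 14.94 + 3.53 + 1.19 = 19.66 ft²·°F·h/BTU
Q = A·ΔT/R = 1770 × 37.5 / 19.66 = 3376 BTU/h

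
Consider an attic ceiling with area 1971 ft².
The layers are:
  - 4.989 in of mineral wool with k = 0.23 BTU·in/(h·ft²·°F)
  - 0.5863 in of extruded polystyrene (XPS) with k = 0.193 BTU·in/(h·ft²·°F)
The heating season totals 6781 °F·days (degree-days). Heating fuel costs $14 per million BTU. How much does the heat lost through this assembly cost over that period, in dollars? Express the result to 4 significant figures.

4.989/0.23 = 21.691
0.5863/0.193 = 3.0378
R_total = 21.691 + 3.0378 = 24.729 ft²·°F·h/BTU
E = A × HDD × 24 / R = 1971 × 6781 × 24 / 24.729 = 12971000 BTU
Cost = 12971000/10⁶ × 14 = $181.6

181.6 dollars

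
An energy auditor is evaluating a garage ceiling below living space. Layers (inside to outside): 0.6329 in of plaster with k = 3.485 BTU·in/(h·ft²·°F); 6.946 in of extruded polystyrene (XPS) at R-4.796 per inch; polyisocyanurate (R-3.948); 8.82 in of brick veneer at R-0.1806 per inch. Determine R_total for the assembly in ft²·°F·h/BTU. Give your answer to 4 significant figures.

39.04 ft²·°F·h/BTU

0.6329/3.485 = 0.18161
6.946 × 4.796 = 33.313
8.82 × 0.1806 = 1.5929
R_total = 0.18161 + 33.313 + 3.948 + 1.5929 = 39.036 ft²·°F·h/BTU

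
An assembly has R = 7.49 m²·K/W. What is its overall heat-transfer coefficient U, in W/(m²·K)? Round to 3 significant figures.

0.134 W/(m²·K)

U = 1/R = 1/7.49 = 0.1335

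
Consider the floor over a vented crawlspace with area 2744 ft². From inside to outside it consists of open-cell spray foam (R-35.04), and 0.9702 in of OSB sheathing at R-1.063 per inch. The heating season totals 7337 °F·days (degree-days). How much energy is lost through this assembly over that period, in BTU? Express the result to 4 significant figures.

0.9702 × 1.063 = 1.0313
R_total = 35.04 + 1.0313 = 36.071 ft²·°F·h/BTU
E = A × HDD × 24 / R = 2744 × 7337 × 24 / 36.071 = 13395000 BTU

13400000 BTU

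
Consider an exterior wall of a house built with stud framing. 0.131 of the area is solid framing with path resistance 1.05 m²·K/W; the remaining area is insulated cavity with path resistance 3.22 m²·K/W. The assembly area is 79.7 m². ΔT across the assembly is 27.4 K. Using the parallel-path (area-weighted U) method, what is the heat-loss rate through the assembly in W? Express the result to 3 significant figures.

U_eff = 0.869/3.22 + 0.131/1.05 = 0.2699 + 0.1248 = 0.3946
R_eff = 1/U_eff = 2.534 m²·K/W
Q = 79.7 × 27.4 / 2.534 = 861.8 W

862 W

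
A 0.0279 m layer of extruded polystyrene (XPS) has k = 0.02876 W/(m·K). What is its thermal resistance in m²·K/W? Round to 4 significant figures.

R = L/k = 0.0279/0.02876 = 0.9701 m²·K/W

0.9701 m²·K/W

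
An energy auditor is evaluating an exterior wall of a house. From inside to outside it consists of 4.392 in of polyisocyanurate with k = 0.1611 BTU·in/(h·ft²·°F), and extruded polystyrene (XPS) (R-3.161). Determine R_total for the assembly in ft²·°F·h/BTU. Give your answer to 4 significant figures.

30.42 ft²·°F·h/BTU

4.392/0.1611 = 27.263
R_total = 27.263 + 3.161 = 30.424 ft²·°F·h/BTU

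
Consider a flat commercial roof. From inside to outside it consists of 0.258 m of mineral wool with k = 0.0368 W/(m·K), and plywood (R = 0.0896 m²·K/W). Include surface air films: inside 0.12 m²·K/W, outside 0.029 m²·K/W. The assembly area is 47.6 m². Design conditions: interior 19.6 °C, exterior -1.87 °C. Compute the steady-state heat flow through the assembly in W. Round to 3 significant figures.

141 W

0.258/0.0368 = 7.011
R_total = 0.12 + 7.011 + 0.0896 + 0.029 = 7.249 m²·K/W
Q = A·ΔT/R = 47.6 × (19.6 − (-1.87)) / 7.249 = 141 W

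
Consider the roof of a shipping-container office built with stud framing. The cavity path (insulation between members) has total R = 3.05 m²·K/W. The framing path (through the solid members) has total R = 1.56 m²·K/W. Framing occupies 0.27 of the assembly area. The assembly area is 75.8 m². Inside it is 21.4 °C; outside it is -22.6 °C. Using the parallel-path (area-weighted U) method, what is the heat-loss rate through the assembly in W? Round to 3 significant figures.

U_eff = 0.73/3.05 + 0.27/1.56 = 0.2393 + 0.1731 = 0.4124
R_eff = 1/U_eff = 2.425 m²·K/W
Q = 75.8 × (21.4 − (-22.6)) / 2.425 = 1376 W

1380 W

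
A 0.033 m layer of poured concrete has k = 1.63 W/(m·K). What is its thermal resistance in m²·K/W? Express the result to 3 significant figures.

R = L/k = 0.033/1.63 = 0.02025 m²·K/W

0.0202 m²·K/W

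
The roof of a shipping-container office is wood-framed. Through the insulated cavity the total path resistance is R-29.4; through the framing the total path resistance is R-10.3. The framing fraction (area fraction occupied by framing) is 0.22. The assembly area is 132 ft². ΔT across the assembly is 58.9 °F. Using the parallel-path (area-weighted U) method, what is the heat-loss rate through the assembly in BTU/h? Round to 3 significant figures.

372 BTU/h

U_eff = 0.78/29.4 + 0.22/10.3 = 0.02653 + 0.02136 = 0.04789
R_eff = 1/U_eff = 20.88 ft²·°F·h/BTU
Q = 132 × 58.9 / 20.88 = 372.3 BTU/h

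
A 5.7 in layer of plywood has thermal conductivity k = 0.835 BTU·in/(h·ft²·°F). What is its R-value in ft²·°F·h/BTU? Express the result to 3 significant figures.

R = L/k = 5.7/0.835 = 6.826 ft²·°F·h/BTU

6.83 ft²·°F·h/BTU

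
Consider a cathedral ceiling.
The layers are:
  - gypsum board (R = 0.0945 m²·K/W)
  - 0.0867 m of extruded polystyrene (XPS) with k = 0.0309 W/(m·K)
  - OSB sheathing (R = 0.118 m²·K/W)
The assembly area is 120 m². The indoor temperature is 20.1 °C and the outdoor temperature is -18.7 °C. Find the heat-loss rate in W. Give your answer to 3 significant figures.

1540 W

0.0867/0.0309 = 2.806
R_total = 0.0945 + 2.806 + 0.118 = 3.018 m²·K/W
Q = A·ΔT/R = 120 × (20.1 − (-18.7)) / 3.018 = 1543 W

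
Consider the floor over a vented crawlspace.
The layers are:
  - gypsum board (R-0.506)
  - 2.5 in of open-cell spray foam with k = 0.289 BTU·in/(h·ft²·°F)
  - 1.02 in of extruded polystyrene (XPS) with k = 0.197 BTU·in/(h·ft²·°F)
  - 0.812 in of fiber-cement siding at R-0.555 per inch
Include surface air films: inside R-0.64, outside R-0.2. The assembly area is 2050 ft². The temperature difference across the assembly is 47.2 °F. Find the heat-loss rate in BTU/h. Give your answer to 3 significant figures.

2.5/0.289 = 8.651
1.02/0.197 = 5.178
0.812 × 0.555 = 0.4507
R_total = 0.64 + 0.506 + 8.651 + 5.178 + 0.4507 + 0.2 = 15.62 ft²·°F·h/BTU
Q = A·ΔT/R = 2050 × 47.2 / 15.62 = 6193 BTU/h

6190 BTU/h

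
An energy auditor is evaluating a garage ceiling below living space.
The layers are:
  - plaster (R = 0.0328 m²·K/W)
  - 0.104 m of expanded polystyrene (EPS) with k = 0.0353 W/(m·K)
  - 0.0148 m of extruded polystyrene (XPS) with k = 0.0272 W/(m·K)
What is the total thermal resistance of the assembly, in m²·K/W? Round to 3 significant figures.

3.52 m²·K/W

0.104/0.0353 = 2.946
0.0148/0.0272 = 0.5441
R_total = 0.0328 + 2.946 + 0.5441 = 3.523 m²·K/W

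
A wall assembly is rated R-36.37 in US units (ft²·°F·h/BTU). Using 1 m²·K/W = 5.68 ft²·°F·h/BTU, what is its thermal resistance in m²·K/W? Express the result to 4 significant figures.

R_SI = 36.37/5.68 = 6.4032

6.403 m²·K/W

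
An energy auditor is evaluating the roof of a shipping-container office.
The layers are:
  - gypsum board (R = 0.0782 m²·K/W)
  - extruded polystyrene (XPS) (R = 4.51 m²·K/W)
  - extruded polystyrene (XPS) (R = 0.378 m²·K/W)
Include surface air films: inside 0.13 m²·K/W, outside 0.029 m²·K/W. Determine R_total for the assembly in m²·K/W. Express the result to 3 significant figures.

R_total = 0.13 + 0.0782 + 4.51 + 0.378 + 0.029 = 5.125 m²·K/W

5.13 m²·K/W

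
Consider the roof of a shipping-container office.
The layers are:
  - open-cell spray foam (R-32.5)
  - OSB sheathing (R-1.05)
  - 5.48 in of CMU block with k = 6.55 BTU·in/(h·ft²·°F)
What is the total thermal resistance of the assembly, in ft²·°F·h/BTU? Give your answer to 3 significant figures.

5.48/6.55 = 0.8366
R_total = 32.5 + 1.05 + 0.8366 = 34.39 ft²·°F·h/BTU

34.4 ft²·°F·h/BTU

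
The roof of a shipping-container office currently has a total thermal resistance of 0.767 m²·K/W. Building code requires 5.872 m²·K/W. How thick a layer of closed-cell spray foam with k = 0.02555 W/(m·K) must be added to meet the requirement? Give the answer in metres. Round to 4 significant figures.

0.1304 m

ΔR = 5.872 − 0.767 = 5.105 m²·K/W
L = ΔR × k = 5.105 × 0.02555 = 0.13043 m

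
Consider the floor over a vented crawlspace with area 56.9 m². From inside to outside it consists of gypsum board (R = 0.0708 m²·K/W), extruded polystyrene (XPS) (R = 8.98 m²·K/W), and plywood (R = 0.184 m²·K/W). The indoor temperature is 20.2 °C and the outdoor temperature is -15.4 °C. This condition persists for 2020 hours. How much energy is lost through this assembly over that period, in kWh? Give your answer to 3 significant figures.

443 kWh

R_total = 0.0708 + 8.98 + 0.184 = 9.235 m²·K/W
Q = 56.9 × (20.2 − (-15.4)) / 9.235 = 219.3 W
E = 219.3 W × 2020 h / 1000 = 443.1 kWh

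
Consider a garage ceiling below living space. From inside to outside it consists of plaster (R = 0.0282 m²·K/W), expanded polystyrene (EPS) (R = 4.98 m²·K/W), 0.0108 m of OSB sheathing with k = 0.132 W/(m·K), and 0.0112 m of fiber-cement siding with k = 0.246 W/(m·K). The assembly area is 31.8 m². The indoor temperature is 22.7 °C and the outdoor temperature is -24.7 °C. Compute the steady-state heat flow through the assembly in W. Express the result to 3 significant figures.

294 W

0.0108/0.132 = 0.08182
0.0112/0.246 = 0.04553
R_total = 0.0282 + 4.98 + 0.08182 + 0.04553 = 5.136 m²·K/W
Q = A·ΔT/R = 31.8 × (22.7 − (-24.7)) / 5.136 = 293.5 W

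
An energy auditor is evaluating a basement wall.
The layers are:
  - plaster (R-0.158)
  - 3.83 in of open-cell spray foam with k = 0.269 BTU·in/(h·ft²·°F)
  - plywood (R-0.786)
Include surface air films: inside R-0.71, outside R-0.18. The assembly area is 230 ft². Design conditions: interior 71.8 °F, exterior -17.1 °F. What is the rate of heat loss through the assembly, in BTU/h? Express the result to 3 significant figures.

3.83/0.269 = 14.24
R_total = 0.71 + 0.158 + 14.24 + 0.786 + 0.18 = 16.07 ft²·°F·h/BTU
Q = A·ΔT/R = 230 × (71.8 − (-17.1)) / 16.07 = 1272 BTU/h

1270 BTU/h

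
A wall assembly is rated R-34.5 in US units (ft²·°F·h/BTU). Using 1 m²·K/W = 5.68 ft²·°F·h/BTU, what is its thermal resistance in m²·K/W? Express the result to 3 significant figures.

R_SI = 34.5/5.68 = 6.074

6.07 m²·K/W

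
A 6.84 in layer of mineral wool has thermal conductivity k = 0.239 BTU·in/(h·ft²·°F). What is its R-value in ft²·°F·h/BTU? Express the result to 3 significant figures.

28.6 ft²·°F·h/BTU

R = L/k = 6.84/0.239 = 28.62 ft²·°F·h/BTU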